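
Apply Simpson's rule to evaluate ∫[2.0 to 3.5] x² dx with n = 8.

f(x) = x²
a = 2.0, b = 3.5, n = 8
h = (b - a)/n = 0.187500

Simpson's rule: (h/3)[f(x₀) + 4f(x₁) + 2f(x₂) + ... + f(xₙ)]

x_0 = 2.0000, f(x_0) = 4.000000, coefficient = 1
x_1 = 2.1875, f(x_1) = 4.785156, coefficient = 4
x_2 = 2.3750, f(x_2) = 5.640625, coefficient = 2
x_3 = 2.5625, f(x_3) = 6.566406, coefficient = 4
x_4 = 2.7500, f(x_4) = 7.562500, coefficient = 2
x_5 = 2.9375, f(x_5) = 8.628906, coefficient = 4
x_6 = 3.1250, f(x_6) = 9.765625, coefficient = 2
x_7 = 3.3125, f(x_7) = 10.972656, coefficient = 4
x_8 = 3.5000, f(x_8) = 12.250000, coefficient = 1

I ≈ (0.187500/3) × 186.000000 = 11.625000
Exact value: 11.625000
Error: 0.000000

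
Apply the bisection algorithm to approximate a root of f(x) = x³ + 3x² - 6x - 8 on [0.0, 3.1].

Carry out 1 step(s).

f(x) = x³ + 3x² - 6x - 8
Initial interval: [0.0, 3.1]

Iteration 1:
  c_1 = (0.000000 + 3.100000)/2 = 1.550000
  f(c_1) = f(1.550000) = -6.368625
  f(a) × f(c) ≥ 0, new interval: [1.550000, 3.100000]

After 1 iteration(s), the approximation is c_1 = 1.550000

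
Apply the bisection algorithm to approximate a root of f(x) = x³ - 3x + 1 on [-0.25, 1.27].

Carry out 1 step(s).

f(x) = x³ - 3x + 1
Initial interval: [-0.25, 1.27]

Iteration 1:
  c_1 = (-0.250000 + 1.270000)/2 = 0.510000
  f(c_1) = f(0.510000) = -0.397349
  f(a) × f(c) < 0, new interval: [-0.250000, 0.510000]

After 1 iteration(s), the approximation is c_1 = 0.510000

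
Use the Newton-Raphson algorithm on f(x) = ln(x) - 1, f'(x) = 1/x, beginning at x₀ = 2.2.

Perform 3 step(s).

f(x) = ln(x) - 1
f'(x) = 1/x
x₀ = 2.2

Newton-Raphson formula: x_{n+1} = x_n - f(x_n)/f'(x_n)

Iteration 1:
  f(2.200000) = -0.211543
  f'(2.200000) = 0.454545
  x_1 = 2.200000 - (-0.211543)/0.454545 = 2.665394
Iteration 2:
  f(2.665394) = -0.019648
  f'(2.665394) = 0.375179
  x_2 = 2.665394 - (-0.019648)/0.375179 = 2.717764
Iteration 3:
  f(2.717764) = -0.000191
  f'(2.717764) = 0.367950
  x_3 = 2.717764 - (-0.000191)/0.367950 = 2.718282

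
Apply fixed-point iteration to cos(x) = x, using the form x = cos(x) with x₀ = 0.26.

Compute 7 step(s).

Equation: cos(x) = x
Fixed-point form: x = cos(x)
x₀ = 0.26

x_1 = g(0.260000) = 0.966390
x_2 = g(0.966390) = 0.568274
x_3 = g(0.568274) = 0.842831
x_4 = g(0.842831) = 0.665352
x_5 = g(0.665352) = 0.786700
x_6 = g(0.786700) = 0.706186
x_7 = g(0.706186) = 0.760843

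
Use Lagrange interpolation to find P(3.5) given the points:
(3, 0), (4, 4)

Lagrange interpolation formula:
P(x) = Σ yᵢ × Lᵢ(x)
where Lᵢ(x) = Π_{j≠i} (x - xⱼ)/(xᵢ - xⱼ)

L_0(3.5) = (3.5 - 4)/(3 - 4) = 0.500000
L_1(3.5) = (3.5 - 3)/(4 - 3) = 0.500000

P(3.5) = 0×L_0(3.5) + 4×L_1(3.5)
P(3.5) = 2.000000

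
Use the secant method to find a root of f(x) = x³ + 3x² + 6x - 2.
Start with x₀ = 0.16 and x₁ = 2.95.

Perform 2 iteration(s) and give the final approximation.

f(x) = x³ + 3x² + 6x - 2
x₀ = 0.16, x₁ = 2.95

Secant formula: x_{n+1} = x_n - f(x_n)(x_n - x_{n-1})/(f(x_n) - f(x_{n-1}))

Iteration 1:
  f(0.160000) = -0.959104
  f(2.950000) = 67.479875
  x_2 = 2.950000 - 67.479875×(2.950000 - 0.160000)/(67.479875 - (-0.959104))
       = 0.199099
Iteration 2:
  f(2.950000) = 67.479875
  f(0.199099) = -0.678592
  x_3 = 0.199099 - (-0.678592)×(0.199099 - 2.950000)/(-0.678592 - 67.479875)
       = 0.226487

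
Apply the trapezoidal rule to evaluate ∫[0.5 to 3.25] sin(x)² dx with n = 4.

f(x) = sin(x)²
a = 0.5, b = 3.25, n = 4
h = (b - a)/n = 0.687500

Trapezoidal rule: (h/2)[f(x₀) + 2f(x₁) + 2f(x₂) + ... + f(xₙ)]

x_0 = 0.5000, f(x_0) = 0.229849, coefficient = 1
x_1 = 1.1875, f(x_1) = 0.860139, coefficient = 2
x_2 = 1.8750, f(x_2) = 0.910280, coefficient = 2
x_3 = 2.5625, f(x_3) = 0.299499, coefficient = 2
x_4 = 3.2500, f(x_4) = 0.011706, coefficient = 1

I ≈ (0.687500/2) × 4.381390 = 1.506103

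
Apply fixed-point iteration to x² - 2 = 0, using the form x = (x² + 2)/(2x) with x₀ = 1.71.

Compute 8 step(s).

Equation: x² - 2 = 0
Fixed-point form: x = (x² + 2)/(2x)
x₀ = 1.71

x_1 = g(1.710000) = 1.439795
x_2 = g(1.439795) = 1.414441
x_3 = g(1.414441) = 1.414214
x_4 = g(1.414214) = 1.414214
x_5 = g(1.414214) = 1.414214
x_6 = g(1.414214) = 1.414214
x_7 = g(1.414214) = 1.414214
x_8 = g(1.414214) = 1.414214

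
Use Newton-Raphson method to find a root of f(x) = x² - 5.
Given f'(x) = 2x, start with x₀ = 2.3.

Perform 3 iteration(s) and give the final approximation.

f(x) = x² - 5
f'(x) = 2x
x₀ = 2.3

Newton-Raphson formula: x_{n+1} = x_n - f(x_n)/f'(x_n)

Iteration 1:
  f(2.300000) = 0.290000
  f'(2.300000) = 4.600000
  x_1 = 2.300000 - 0.290000/4.600000 = 2.236957
Iteration 2:
  f(2.236957) = 0.003974
  f'(2.236957) = 4.473913
  x_2 = 2.236957 - 0.003974/4.473913 = 2.236068
Iteration 3:
  f(2.236068) = 0.000001
  f'(2.236068) = 4.472136
  x_3 = 2.236068 - 0.000001/4.472136 = 2.236068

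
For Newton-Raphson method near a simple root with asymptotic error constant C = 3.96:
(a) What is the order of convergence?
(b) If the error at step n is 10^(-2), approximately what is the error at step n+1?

(a) Newton-Raphson has quadratic (order 2) convergence near simple roots.
    This means |e_{n+1}| ≈ C|e_n|².

(b) With |e_n| = 10^(-2) and C = 3.96:
    |e_{n+1}| ≈ 3.96 × (10^(-2))² = 3.96 × 10^(-4)

(a) 2 (quadratic); (b) |e_{n+1}| ≈ 3.960e-04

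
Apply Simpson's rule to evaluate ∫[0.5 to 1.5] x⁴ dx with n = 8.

f(x) = x⁴
a = 0.5, b = 1.5, n = 8
h = (b - a)/n = 0.125000

Simpson's rule: (h/3)[f(x₀) + 4f(x₁) + 2f(x₂) + ... + f(xₙ)]

x_0 = 0.5000, f(x_0) = 0.062500, coefficient = 1
x_1 = 0.6250, f(x_1) = 0.152588, coefficient = 4
x_2 = 0.7500, f(x_2) = 0.316406, coefficient = 2
x_3 = 0.8750, f(x_3) = 0.586182, coefficient = 4
x_4 = 1.0000, f(x_4) = 1.000000, coefficient = 2
x_5 = 1.1250, f(x_5) = 1.601807, coefficient = 4
x_6 = 1.2500, f(x_6) = 2.441406, coefficient = 2
x_7 = 1.3750, f(x_7) = 3.574463, coefficient = 4
x_8 = 1.5000, f(x_8) = 5.062500, coefficient = 1

I ≈ (0.125000/3) × 36.300781 = 1.512533
Exact value: 1.512500
Error: 0.000033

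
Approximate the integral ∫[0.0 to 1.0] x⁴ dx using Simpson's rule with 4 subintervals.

f(x) = x⁴
a = 0.0, b = 1.0, n = 4
h = (b - a)/n = 0.250000

Simpson's rule: (h/3)[f(x₀) + 4f(x₁) + 2f(x₂) + ... + f(xₙ)]

x_0 = 0.0000, f(x_0) = 0.000000, coefficient = 1
x_1 = 0.2500, f(x_1) = 0.003906, coefficient = 4
x_2 = 0.5000, f(x_2) = 0.062500, coefficient = 2
x_3 = 0.7500, f(x_3) = 0.316406, coefficient = 4
x_4 = 1.0000, f(x_4) = 1.000000, coefficient = 1

I ≈ (0.250000/3) × 2.406250 = 0.200521
Exact value: 0.200000
Error: 0.000521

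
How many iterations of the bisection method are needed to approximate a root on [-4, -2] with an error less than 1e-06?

We need (b-a)/2^n ≤ 1e-06
(-2 - (-4))/2^n ≤ 1e-06
2/2^n ≤ 1e-06
2^n ≥ 2000000
n ≥ log₂(2000000) = 20.93
n ≥ 21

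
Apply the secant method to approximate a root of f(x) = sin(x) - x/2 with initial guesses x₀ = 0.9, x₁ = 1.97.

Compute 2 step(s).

f(x) = sin(x) - x/2
x₀ = 0.9, x₁ = 1.97

Secant formula: x_{n+1} = x_n - f(x_n)(x_n - x_{n-1})/(f(x_n) - f(x_{n-1}))

Iteration 1:
  f(0.900000) = 0.333327
  f(1.970000) = -0.063629
  x_2 = 1.970000 - (-0.063629)×(1.970000 - 0.900000)/(-0.063629 - 0.333327)
       = 1.798487
Iteration 2:
  f(1.970000) = -0.063629
  f(1.798487) = 0.074947
  x_3 = 1.798487 - 0.074947×(1.798487 - 1.970000)/(0.074947 - (-0.063629))
       = 1.891247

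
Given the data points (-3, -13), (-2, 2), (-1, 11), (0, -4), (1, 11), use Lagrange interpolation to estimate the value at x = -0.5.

Lagrange interpolation formula:
P(x) = Σ yᵢ × Lᵢ(x)
where Lᵢ(x) = Π_{j≠i} (x - xⱼ)/(xᵢ - xⱼ)

L_0(-0.5) = (-0.5 - (-2))/(-3 - (-2)) × (-0.5 - (-1))/(-3 - (-1)) × (-0.5 - 0)/(-3 - 0) × (-0.5 - 1)/(-3 - 1) = 0.023438
L_1(-0.5) = (-0.5 - (-3))/(-2 - (-3)) × (-0.5 - (-1))/(-2 - (-1)) × (-0.5 - 0)/(-2 - 0) × (-0.5 - 1)/(-2 - 1) = -0.156250
L_2(-0.5) = (-0.5 - (-3))/(-1 - (-3)) × (-0.5 - (-2))/(-1 - (-2)) × (-0.5 - 0)/(-1 - 0) × (-0.5 - 1)/(-1 - 1) = 0.703125
L_3(-0.5) = (-0.5 - (-3))/(0 - (-3)) × (-0.5 - (-2))/(0 - (-2)) × (-0.5 - (-1))/(0 - (-1)) × (-0.5 - 1)/(0 - 1) = 0.468750
L_4(-0.5) = (-0.5 - (-3))/(1 - (-3)) × (-0.5 - (-2))/(1 - (-2)) × (-0.5 - (-1))/(1 - (-1)) × (-0.5 - 0)/(1 - 0) = -0.039062

P(-0.5) = (-13)×L_0(-0.5) + 2×L_1(-0.5) + 11×L_2(-0.5) + (-4)×L_3(-0.5) + 11×L_4(-0.5)
P(-0.5) = 4.812500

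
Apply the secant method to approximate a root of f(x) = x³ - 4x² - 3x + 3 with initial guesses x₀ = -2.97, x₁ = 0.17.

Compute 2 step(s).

f(x) = x³ - 4x² - 3x + 3
x₀ = -2.97, x₁ = 0.17

Secant formula: x_{n+1} = x_n - f(x_n)(x_n - x_{n-1})/(f(x_n) - f(x_{n-1}))

Iteration 1:
  f(-2.970000) = -49.571673
  f(0.170000) = 2.379313
  x_2 = 0.170000 - 2.379313×(0.170000 - (-2.970000))/(2.379313 - (-49.571673))
       = 0.026191
Iteration 2:
  f(0.170000) = 2.379313
  f(0.026191) = 2.918703
  x_3 = 0.026191 - 2.918703×(0.026191 - 0.170000)/(2.918703 - 2.379313)
       = 0.804361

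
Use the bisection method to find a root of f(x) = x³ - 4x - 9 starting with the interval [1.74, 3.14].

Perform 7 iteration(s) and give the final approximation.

f(x) = x³ - 4x - 9
Initial interval: [1.74, 3.14]

Iteration 1:
  c_1 = (1.740000 + 3.140000)/2 = 2.440000
  f(c_1) = f(2.440000) = -4.233216
  f(a) × f(c) ≥ 0, new interval: [2.440000, 3.140000]
Iteration 2:
  c_2 = (2.440000 + 3.140000)/2 = 2.790000
  f(c_2) = f(2.790000) = 1.557639
  f(a) × f(c) < 0, new interval: [2.440000, 2.790000]
Iteration 3:
  c_3 = (2.440000 + 2.790000)/2 = 2.615000
  f(c_3) = f(2.615000) = -1.578042
  f(a) × f(c) ≥ 0, new interval: [2.615000, 2.790000]
Iteration 4:
  c_4 = (2.615000 + 2.790000)/2 = 2.702500
  f(c_4) = f(2.702500) = -0.072274
  f(a) × f(c) ≥ 0, new interval: [2.702500, 2.790000]
Iteration 5:
  c_5 = (2.702500 + 2.790000)/2 = 2.746250
  f(c_5) = f(2.746250) = 0.726913
  f(a) × f(c) < 0, new interval: [2.702500, 2.746250]
Iteration 6:
  c_6 = (2.702500 + 2.746250)/2 = 2.724375
  f(c_6) = f(2.724375) = 0.323408
  f(a) × f(c) < 0, new interval: [2.702500, 2.724375]
Iteration 7:
  c_7 = (2.702500 + 2.724375)/2 = 2.713438
  f(c_7) = f(2.713438) = 0.124593
  f(a) × f(c) < 0, new interval: [2.702500, 2.713438]

After 7 iteration(s), the approximation is c_7 = 2.713438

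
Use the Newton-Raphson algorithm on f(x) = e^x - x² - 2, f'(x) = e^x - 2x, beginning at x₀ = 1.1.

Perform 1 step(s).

f(x) = e^x - x² - 2
f'(x) = e^x - 2x
x₀ = 1.1

Newton-Raphson formula: x_{n+1} = x_n - f(x_n)/f'(x_n)

Iteration 1:
  f(1.100000) = -0.205834
  f'(1.100000) = 0.804166
  x_1 = 1.100000 - (-0.205834)/0.804166 = 1.355960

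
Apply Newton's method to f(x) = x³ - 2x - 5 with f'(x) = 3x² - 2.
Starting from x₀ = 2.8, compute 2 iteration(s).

f(x) = x³ - 2x - 5
f'(x) = 3x² - 2
x₀ = 2.8

Newton-Raphson formula: x_{n+1} = x_n - f(x_n)/f'(x_n)

Iteration 1:
  f(2.800000) = 11.352000
  f'(2.800000) = 21.520000
  x_1 = 2.800000 - 11.352000/21.520000 = 2.272491
Iteration 2:
  f(2.272491) = 2.190647
  f'(2.272491) = 13.492642
  x_2 = 2.272491 - 2.190647/13.492642 = 2.110132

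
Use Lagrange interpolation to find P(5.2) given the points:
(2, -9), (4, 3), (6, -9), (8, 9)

Lagrange interpolation formula:
P(x) = Σ yᵢ × Lᵢ(x)
where Lᵢ(x) = Π_{j≠i} (x - xⱼ)/(xᵢ - xⱼ)

L_0(5.2) = (5.2 - 4)/(2 - 4) × (5.2 - 6)/(2 - 6) × (5.2 - 8)/(2 - 8) = -0.056000
L_1(5.2) = (5.2 - 2)/(4 - 2) × (5.2 - 6)/(4 - 6) × (5.2 - 8)/(4 - 8) = 0.448000
L_2(5.2) = (5.2 - 2)/(6 - 2) × (5.2 - 4)/(6 - 4) × (5.2 - 8)/(6 - 8) = 0.672000
L_3(5.2) = (5.2 - 2)/(8 - 2) × (5.2 - 4)/(8 - 4) × (5.2 - 6)/(8 - 6) = -0.064000

P(5.2) = (-9)×L_0(5.2) + 3×L_1(5.2) + (-9)×L_2(5.2) + 9×L_3(5.2)
P(5.2) = -4.776000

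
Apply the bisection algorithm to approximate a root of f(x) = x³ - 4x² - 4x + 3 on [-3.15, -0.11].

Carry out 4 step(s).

f(x) = x³ - 4x² - 4x + 3
Initial interval: [-3.15, -0.11]

Iteration 1:
  c_1 = (-3.150000 + (-0.110000))/2 = -1.630000
  f(c_1) = f(-1.630000) = -5.438347
  f(a) × f(c) ≥ 0, new interval: [-1.630000, -0.110000]
Iteration 2:
  c_2 = (-1.630000 + (-0.110000))/2 = -0.870000
  f(c_2) = f(-0.870000) = 2.793897
  f(a) × f(c) < 0, new interval: [-1.630000, -0.870000]
Iteration 3:
  c_3 = (-1.630000 + (-0.870000))/2 = -1.250000
  f(c_3) = f(-1.250000) = -0.203125
  f(a) × f(c) ≥ 0, new interval: [-1.250000, -0.870000]
Iteration 4:
  c_4 = (-1.250000 + (-0.870000))/2 = -1.060000
  f(c_4) = f(-1.060000) = 1.554584
  f(a) × f(c) < 0, new interval: [-1.250000, -1.060000]

After 4 iteration(s), the approximation is c_4 = -1.060000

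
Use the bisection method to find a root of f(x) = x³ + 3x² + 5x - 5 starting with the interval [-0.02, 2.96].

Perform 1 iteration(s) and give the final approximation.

f(x) = x³ + 3x² + 5x - 5
Initial interval: [-0.02, 2.96]

Iteration 1:
  c_1 = (-0.020000 + 2.960000)/2 = 1.470000
  f(c_1) = f(1.470000) = 12.009223
  f(a) × f(c) < 0, new interval: [-0.020000, 1.470000]

After 1 iteration(s), the approximation is c_1 = 1.470000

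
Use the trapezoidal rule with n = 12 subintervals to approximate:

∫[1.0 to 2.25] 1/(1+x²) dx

f(x) = 1/(1+x²)
a = 1.0, b = 2.25, n = 12
h = (b - a)/n = 0.104167

Trapezoidal rule: (h/2)[f(x₀) + 2f(x₁) + 2f(x₂) + ... + f(xₙ)]

x_0 = 1.0000, f(x_0) = 0.500000, coefficient = 1
x_1 = 1.1042, f(x_1) = 0.450616, coefficient = 2
x_2 = 1.2083, f(x_2) = 0.406493, coefficient = 2
x_3 = 1.3125, f(x_3) = 0.367288, coefficient = 2
x_4 = 1.4167, f(x_4) = 0.332564, coefficient = 2
x_5 = 1.5208, f(x_5) = 0.301847, coefficient = 2
x_6 = 1.6250, f(x_6) = 0.274678, coefficient = 2
x_7 = 1.7292, f(x_7) = 0.250625, coefficient = 2
x_8 = 1.8333, f(x_8) = 0.229299, coefficient = 2
x_9 = 1.9375, f(x_9) = 0.210353, coefficient = 2
x_10 = 2.0417, f(x_10) = 0.193483, coefficient = 2
x_11 = 2.1458, f(x_11) = 0.178425, coefficient = 2
x_12 = 2.2500, f(x_12) = 0.164948, coefficient = 1

I ≈ (0.104167/2) × 7.056293 = 0.367515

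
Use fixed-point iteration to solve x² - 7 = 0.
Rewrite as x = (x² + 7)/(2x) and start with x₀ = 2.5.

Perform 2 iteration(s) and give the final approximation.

Equation: x² - 7 = 0
Fixed-point form: x = (x² + 7)/(2x)
x₀ = 2.5

x_1 = g(2.500000) = 2.650000
x_2 = g(2.650000) = 2.645755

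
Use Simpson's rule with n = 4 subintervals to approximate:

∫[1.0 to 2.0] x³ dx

f(x) = x³
a = 1.0, b = 2.0, n = 4
h = (b - a)/n = 0.250000

Simpson's rule: (h/3)[f(x₀) + 4f(x₁) + 2f(x₂) + ... + f(xₙ)]

x_0 = 1.0000, f(x_0) = 1.000000, coefficient = 1
x_1 = 1.2500, f(x_1) = 1.953125, coefficient = 4
x_2 = 1.5000, f(x_2) = 3.375000, coefficient = 2
x_3 = 1.7500, f(x_3) = 5.359375, coefficient = 4
x_4 = 2.0000, f(x_4) = 8.000000, coefficient = 1

I ≈ (0.250000/3) × 45.000000 = 3.750000
Exact value: 3.750000
Error: 0.000000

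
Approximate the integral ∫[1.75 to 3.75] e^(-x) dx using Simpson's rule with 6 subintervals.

f(x) = e^(-x)
a = 1.75, b = 3.75, n = 6
h = (b - a)/n = 0.333333

Simpson's rule: (h/3)[f(x₀) + 4f(x₁) + 2f(x₂) + ... + f(xₙ)]

x_0 = 1.7500, f(x_0) = 0.173774, coefficient = 1
x_1 = 2.0833, f(x_1) = 0.124514, coefficient = 4
x_2 = 2.4167, f(x_2) = 0.089219, coefficient = 2
x_3 = 2.7500, f(x_3) = 0.063928, coefficient = 4
x_4 = 3.0833, f(x_4) = 0.045806, coefficient = 2
x_5 = 3.4167, f(x_5) = 0.032822, coefficient = 4
x_6 = 3.7500, f(x_6) = 0.023518, coefficient = 1

I ≈ (0.333333/3) × 1.352397 = 0.150266
Exact value: 0.150256
Error: 0.000010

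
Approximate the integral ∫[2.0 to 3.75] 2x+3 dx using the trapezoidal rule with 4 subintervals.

f(x) = 2x+3
a = 2.0, b = 3.75, n = 4
h = (b - a)/n = 0.437500

Trapezoidal rule: (h/2)[f(x₀) + 2f(x₁) + 2f(x₂) + ... + f(xₙ)]

x_0 = 2.0000, f(x_0) = 7.000000, coefficient = 1
x_1 = 2.4375, f(x_1) = 7.875000, coefficient = 2
x_2 = 2.8750, f(x_2) = 8.750000, coefficient = 2
x_3 = 3.3125, f(x_3) = 9.625000, coefficient = 2
x_4 = 3.7500, f(x_4) = 10.500000, coefficient = 1

I ≈ (0.437500/2) × 70.000000 = 15.312500
Exact value: 15.312500
Error: 0.000000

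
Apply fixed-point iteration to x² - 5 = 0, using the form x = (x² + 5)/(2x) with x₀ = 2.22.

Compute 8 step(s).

Equation: x² - 5 = 0
Fixed-point form: x = (x² + 5)/(2x)
x₀ = 2.22

x_1 = g(2.220000) = 2.236126
x_2 = g(2.236126) = 2.236068
x_3 = g(2.236068) = 2.236068
x_4 = g(2.236068) = 2.236068
x_5 = g(2.236068) = 2.236068
x_6 = g(2.236068) = 2.236068
x_7 = g(2.236068) = 2.236068
x_8 = g(2.236068) = 2.236068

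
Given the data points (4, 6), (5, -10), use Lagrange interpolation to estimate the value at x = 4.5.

Lagrange interpolation formula:
P(x) = Σ yᵢ × Lᵢ(x)
where Lᵢ(x) = Π_{j≠i} (x - xⱼ)/(xᵢ - xⱼ)

L_0(4.5) = (4.5 - 5)/(4 - 5) = 0.500000
L_1(4.5) = (4.5 - 4)/(5 - 4) = 0.500000

P(4.5) = 6×L_0(4.5) + (-10)×L_1(4.5)
P(4.5) = -2.000000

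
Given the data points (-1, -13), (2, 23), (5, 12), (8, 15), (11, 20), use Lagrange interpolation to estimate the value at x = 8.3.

Lagrange interpolation formula:
P(x) = Σ yᵢ × Lᵢ(x)
where Lᵢ(x) = Π_{j≠i} (x - xⱼ)/(xᵢ - xⱼ)

L_0(8.3) = (8.3 - 2)/(-1 - 2) × (8.3 - 5)/(-1 - 5) × (8.3 - 8)/(-1 - 8) × (8.3 - 11)/(-1 - 11) = -0.008663
L_1(8.3) = (8.3 - (-1))/(2 - (-1)) × (8.3 - 5)/(2 - 5) × (8.3 - 8)/(2 - 8) × (8.3 - 11)/(2 - 11) = 0.051150
L_2(8.3) = (8.3 - (-1))/(5 - (-1)) × (8.3 - 2)/(5 - 2) × (8.3 - 8)/(5 - 8) × (8.3 - 11)/(5 - 11) = -0.146475
L_3(8.3) = (8.3 - (-1))/(8 - (-1)) × (8.3 - 2)/(8 - 2) × (8.3 - 5)/(8 - 5) × (8.3 - 11)/(8 - 11) = 1.074150
L_4(8.3) = (8.3 - (-1))/(11 - (-1)) × (8.3 - 2)/(11 - 2) × (8.3 - 5)/(11 - 5) × (8.3 - 8)/(11 - 8) = 0.029838

P(8.3) = (-13)×L_0(8.3) + 23×L_1(8.3) + 12×L_2(8.3) + 15×L_3(8.3) + 20×L_4(8.3)
P(8.3) = 16.240363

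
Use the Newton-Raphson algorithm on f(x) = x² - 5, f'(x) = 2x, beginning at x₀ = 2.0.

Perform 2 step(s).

f(x) = x² - 5
f'(x) = 2x
x₀ = 2.0

Newton-Raphson formula: x_{n+1} = x_n - f(x_n)/f'(x_n)

Iteration 1:
  f(2.000000) = -1.000000
  f'(2.000000) = 4.000000
  x_1 = 2.000000 - (-1.000000)/4.000000 = 2.250000
Iteration 2:
  f(2.250000) = 0.062500
  f'(2.250000) = 4.500000
  x_2 = 2.250000 - 0.062500/4.500000 = 2.236111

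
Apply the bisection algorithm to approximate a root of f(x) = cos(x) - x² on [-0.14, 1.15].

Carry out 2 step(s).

f(x) = cos(x) - x²
Initial interval: [-0.14, 1.15]

Iteration 1:
  c_1 = (-0.140000 + 1.150000)/2 = 0.505000
  f(c_1) = f(0.505000) = 0.620149
  f(a) × f(c) ≥ 0, new interval: [0.505000, 1.150000]
Iteration 2:
  c_2 = (0.505000 + 1.150000)/2 = 0.827500
  f(c_2) = f(0.827500) = -0.008038
  f(a) × f(c) < 0, new interval: [0.505000, 0.827500]

After 2 iteration(s), the approximation is c_2 = 0.827500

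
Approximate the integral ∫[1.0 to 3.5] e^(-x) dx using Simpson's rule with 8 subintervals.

f(x) = e^(-x)
a = 1.0, b = 3.5, n = 8
h = (b - a)/n = 0.312500

Simpson's rule: (h/3)[f(x₀) + 4f(x₁) + 2f(x₂) + ... + f(xₙ)]

x_0 = 1.0000, f(x_0) = 0.367879, coefficient = 1
x_1 = 1.3125, f(x_1) = 0.269146, coefficient = 4
x_2 = 1.6250, f(x_2) = 0.196912, coefficient = 2
x_3 = 1.9375, f(x_3) = 0.144064, coefficient = 4
x_4 = 2.2500, f(x_4) = 0.105399, coefficient = 2
x_5 = 2.5625, f(x_5) = 0.077112, coefficient = 4
x_6 = 2.8750, f(x_6) = 0.056416, coefficient = 2
x_7 = 3.1875, f(x_7) = 0.041275, coefficient = 4
x_8 = 3.5000, f(x_8) = 0.030197, coefficient = 1

I ≈ (0.312500/3) × 3.241918 = 0.337700
Exact value: 0.337682
Error: 0.000018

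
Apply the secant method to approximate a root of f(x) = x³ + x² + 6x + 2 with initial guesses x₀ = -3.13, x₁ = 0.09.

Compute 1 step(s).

f(x) = x³ + x² + 6x + 2
x₀ = -3.13, x₁ = 0.09

Secant formula: x_{n+1} = x_n - f(x_n)(x_n - x_{n-1})/(f(x_n) - f(x_{n-1}))

Iteration 1:
  f(-3.130000) = -37.647397
  f(0.090000) = 2.548829
  x_2 = 0.090000 - 2.548829×(0.090000 - (-3.130000))/(2.548829 - (-37.647397))
       = -0.114179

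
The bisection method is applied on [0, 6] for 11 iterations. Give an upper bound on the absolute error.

Bisection error bound: |error| ≤ (b-a)/2^n
|error| ≤ (6 - 0)/2^11 = 6/2^11
|error| ≤ 0.0029296875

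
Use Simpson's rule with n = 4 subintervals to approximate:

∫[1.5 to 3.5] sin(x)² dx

f(x) = sin(x)²
a = 1.5, b = 3.5, n = 4
h = (b - a)/n = 0.500000

Simpson's rule: (h/3)[f(x₀) + 4f(x₁) + 2f(x₂) + ... + f(xₙ)]

x_0 = 1.5000, f(x_0) = 0.994996, coefficient = 1
x_1 = 2.0000, f(x_1) = 0.826822, coefficient = 4
x_2 = 2.5000, f(x_2) = 0.358169, coefficient = 2
x_3 = 3.0000, f(x_3) = 0.019915, coefficient = 4
x_4 = 3.5000, f(x_4) = 0.123049, coefficient = 1

I ≈ (0.500000/3) × 5.221330 = 0.870222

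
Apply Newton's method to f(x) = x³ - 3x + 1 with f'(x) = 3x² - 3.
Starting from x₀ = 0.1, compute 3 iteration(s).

f(x) = x³ - 3x + 1
f'(x) = 3x² - 3
x₀ = 0.1

Newton-Raphson formula: x_{n+1} = x_n - f(x_n)/f'(x_n)

Iteration 1:
  f(0.100000) = 0.701000
  f'(0.100000) = -2.970000
  x_1 = 0.100000 - 0.701000/(-2.970000) = 0.336027
Iteration 2:
  f(0.336027) = 0.029861
  f'(0.336027) = -2.661258
  x_2 = 0.336027 - 0.029861/(-2.661258) = 0.347248
Iteration 3:
  f(0.347248) = 0.000128
  f'(0.347248) = -2.638257
  x_3 = 0.347248 - 0.000128/(-2.638257) = 0.347296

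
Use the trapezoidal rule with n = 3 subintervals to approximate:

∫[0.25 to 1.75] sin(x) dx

f(x) = sin(x)
a = 0.25, b = 1.75, n = 3
h = (b - a)/n = 0.500000

Trapezoidal rule: (h/2)[f(x₀) + 2f(x₁) + 2f(x₂) + ... + f(xₙ)]

x_0 = 0.2500, f(x_0) = 0.247404, coefficient = 1
x_1 = 0.7500, f(x_1) = 0.681639, coefficient = 2
x_2 = 1.2500, f(x_2) = 0.948985, coefficient = 2
x_3 = 1.7500, f(x_3) = 0.983986, coefficient = 1

I ≈ (0.500000/2) × 4.492637 = 1.123159
Exact value: 1.147158
Error: 0.023999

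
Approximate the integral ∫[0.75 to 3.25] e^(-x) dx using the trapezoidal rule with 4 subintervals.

f(x) = e^(-x)
a = 0.75, b = 3.25, n = 4
h = (b - a)/n = 0.625000

Trapezoidal rule: (h/2)[f(x₀) + 2f(x₁) + 2f(x₂) + ... + f(xₙ)]

x_0 = 0.7500, f(x_0) = 0.472367, coefficient = 1
x_1 = 1.3750, f(x_1) = 0.252840, coefficient = 2
x_2 = 2.0000, f(x_2) = 0.135335, coefficient = 2
x_3 = 2.6250, f(x_3) = 0.072440, coefficient = 2
x_4 = 3.2500, f(x_4) = 0.038774, coefficient = 1

I ≈ (0.625000/2) × 1.432370 = 0.447616
Exact value: 0.433592
Error: 0.014023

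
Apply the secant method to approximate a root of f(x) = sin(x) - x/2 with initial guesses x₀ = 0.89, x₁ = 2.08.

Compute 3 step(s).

f(x) = sin(x) - x/2
x₀ = 0.89, x₁ = 2.08

Secant formula: x_{n+1} = x_n - f(x_n)(x_n - x_{n-1})/(f(x_n) - f(x_{n-1}))

Iteration 1:
  f(0.890000) = 0.332072
  f(2.080000) = -0.166867
  x_2 = 2.080000 - (-0.166867)×(2.080000 - 0.890000)/(-0.166867 - 0.332072)
       = 1.682012
Iteration 2:
  f(2.080000) = -0.166867
  f(1.682012) = 0.152816
  x_3 = 1.682012 - 0.152816×(1.682012 - 2.080000)/(0.152816 - (-0.166867))
       = 1.872260
Iteration 3:
  f(1.682012) = 0.152816
  f(1.872260) = 0.018773
  x_4 = 1.872260 - 0.018773×(1.872260 - 1.682012)/(0.018773 - 0.152816)
       = 1.898905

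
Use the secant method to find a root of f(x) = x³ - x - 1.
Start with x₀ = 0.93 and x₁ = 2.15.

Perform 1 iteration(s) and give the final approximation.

f(x) = x³ - x - 1
x₀ = 0.93, x₁ = 2.15

Secant formula: x_{n+1} = x_n - f(x_n)(x_n - x_{n-1})/(f(x_n) - f(x_{n-1}))

Iteration 1:
  f(0.930000) = -1.125643
  f(2.150000) = 6.788375
  x_2 = 2.150000 - 6.788375×(2.150000 - 0.930000)/(6.788375 - (-1.125643))
       = 1.103526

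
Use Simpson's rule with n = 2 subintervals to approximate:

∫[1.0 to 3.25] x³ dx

f(x) = x³
a = 1.0, b = 3.25, n = 2
h = (b - a)/n = 1.125000

Simpson's rule: (h/3)[f(x₀) + 4f(x₁) + 2f(x₂) + ... + f(xₙ)]

x_0 = 1.0000, f(x_0) = 1.000000, coefficient = 1
x_1 = 2.1250, f(x_1) = 9.595703, coefficient = 4
x_2 = 3.2500, f(x_2) = 34.328125, coefficient = 1

I ≈ (1.125000/3) × 73.710938 = 27.641602
Exact value: 27.641602
Error: 0.000000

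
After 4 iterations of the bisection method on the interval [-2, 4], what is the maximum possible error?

Bisection error bound: |error| ≤ (b-a)/2^n
|error| ≤ (4 - (-2))/2^4 = 6/2^4
|error| ≤ 0.3750000000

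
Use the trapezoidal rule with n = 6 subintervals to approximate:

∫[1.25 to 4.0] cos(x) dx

f(x) = cos(x)
a = 1.25, b = 4.0, n = 6
h = (b - a)/n = 0.458333

Trapezoidal rule: (h/2)[f(x₀) + 2f(x₁) + 2f(x₂) + ... + f(xₙ)]

x_0 = 1.2500, f(x_0) = 0.315322, coefficient = 1
x_1 = 1.7083, f(x_1) = -0.137104, coefficient = 2
x_2 = 2.1667, f(x_2) = -0.561229, coefficient = 2
x_3 = 2.6250, f(x_3) = -0.869507, coefficient = 2
x_4 = 3.0833, f(x_4) = -0.998303, coefficient = 2
x_5 = 3.5417, f(x_5) = -0.921032, coefficient = 2
x_6 = 4.0000, f(x_6) = -0.653644, coefficient = 1

I ≈ (0.458333/2) × -7.312673 = -1.675821
Exact value: -1.705787
Error: 0.029966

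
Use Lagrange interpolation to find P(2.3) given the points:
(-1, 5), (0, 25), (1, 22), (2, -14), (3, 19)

Lagrange interpolation formula:
P(x) = Σ yᵢ × Lᵢ(x)
where Lᵢ(x) = Π_{j≠i} (x - xⱼ)/(xᵢ - xⱼ)

L_0(2.3) = (2.3 - 0)/(-1 - 0) × (2.3 - 1)/(-1 - 1) × (2.3 - 2)/(-1 - 2) × (2.3 - 3)/(-1 - 3) = -0.026162
L_1(2.3) = (2.3 - (-1))/(0 - (-1)) × (2.3 - 1)/(0 - 1) × (2.3 - 2)/(0 - 2) × (2.3 - 3)/(0 - 3) = 0.150150
L_2(2.3) = (2.3 - (-1))/(1 - (-1)) × (2.3 - 0)/(1 - 0) × (2.3 - 2)/(1 - 2) × (2.3 - 3)/(1 - 3) = -0.398475
L_3(2.3) = (2.3 - (-1))/(2 - (-1)) × (2.3 - 0)/(2 - 0) × (2.3 - 1)/(2 - 1) × (2.3 - 3)/(2 - 3) = 1.151150
L_4(2.3) = (2.3 - (-1))/(3 - (-1)) × (2.3 - 0)/(3 - 0) × (2.3 - 1)/(3 - 1) × (2.3 - 2)/(3 - 2) = 0.123337

P(2.3) = 5×L_0(2.3) + 25×L_1(2.3) + 22×L_2(2.3) + (-14)×L_3(2.3) + 19×L_4(2.3)
P(2.3) = -18.916200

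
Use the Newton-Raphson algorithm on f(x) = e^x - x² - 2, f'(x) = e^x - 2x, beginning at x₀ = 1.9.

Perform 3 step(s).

f(x) = e^x - x² - 2
f'(x) = e^x - 2x
x₀ = 1.9

Newton-Raphson formula: x_{n+1} = x_n - f(x_n)/f'(x_n)

Iteration 1:
  f(1.900000) = 1.075894
  f'(1.900000) = 2.885894
  x_1 = 1.900000 - 1.075894/2.885894 = 1.527189
Iteration 2:
  f(1.527189) = 0.272906
  f'(1.527189) = 1.550834
  x_2 = 1.527189 - 0.272906/1.550834 = 1.351215
Iteration 3:
  f(1.351215) = 0.036333
  f'(1.351215) = 1.159684
  x_3 = 1.351215 - 0.036333/1.159684 = 1.319885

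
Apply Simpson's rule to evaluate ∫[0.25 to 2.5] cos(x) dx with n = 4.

f(x) = cos(x)
a = 0.25, b = 2.5, n = 4
h = (b - a)/n = 0.562500

Simpson's rule: (h/3)[f(x₀) + 4f(x₁) + 2f(x₂) + ... + f(xₙ)]

x_0 = 0.2500, f(x_0) = 0.968912, coefficient = 1
x_1 = 0.8125, f(x_1) = 0.687686, coefficient = 4
x_2 = 1.3750, f(x_2) = 0.194548, coefficient = 2
x_3 = 1.9375, f(x_3) = -0.358540, coefficient = 4
x_4 = 2.5000, f(x_4) = -0.801144, coefficient = 1

I ≈ (0.562500/3) × 1.873446 = 0.351271
Exact value: 0.351068
Error: 0.000203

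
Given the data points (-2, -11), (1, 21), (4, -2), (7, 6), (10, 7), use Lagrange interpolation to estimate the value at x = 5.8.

Lagrange interpolation formula:
P(x) = Σ yᵢ × Lᵢ(x)
where Lᵢ(x) = Π_{j≠i} (x - xⱼ)/(xᵢ - xⱼ)

L_0(5.8) = (5.8 - 1)/(-2 - 1) × (5.8 - 4)/(-2 - 4) × (5.8 - 7)/(-2 - 7) × (5.8 - 10)/(-2 - 10) = 0.022400
L_1(5.8) = (5.8 - (-2))/(1 - (-2)) × (5.8 - 4)/(1 - 4) × (5.8 - 7)/(1 - 7) × (5.8 - 10)/(1 - 10) = -0.145600
L_2(5.8) = (5.8 - (-2))/(4 - (-2)) × (5.8 - 1)/(4 - 1) × (5.8 - 7)/(4 - 7) × (5.8 - 10)/(4 - 10) = 0.582400
L_3(5.8) = (5.8 - (-2))/(7 - (-2)) × (5.8 - 1)/(7 - 1) × (5.8 - 4)/(7 - 4) × (5.8 - 10)/(7 - 10) = 0.582400
L_4(5.8) = (5.8 - (-2))/(10 - (-2)) × (5.8 - 1)/(10 - 1) × (5.8 - 4)/(10 - 4) × (5.8 - 7)/(10 - 7) = -0.041600

P(5.8) = (-11)×L_0(5.8) + 21×L_1(5.8) + (-2)×L_2(5.8) + 6×L_3(5.8) + 7×L_4(5.8)
P(5.8) = -1.265600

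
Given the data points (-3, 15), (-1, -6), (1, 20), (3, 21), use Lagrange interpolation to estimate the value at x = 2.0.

Lagrange interpolation formula:
P(x) = Σ yᵢ × Lᵢ(x)
where Lᵢ(x) = Π_{j≠i} (x - xⱼ)/(xᵢ - xⱼ)

L_0(2.0) = (2.0 - (-1))/(-3 - (-1)) × (2.0 - 1)/(-3 - 1) × (2.0 - 3)/(-3 - 3) = 0.062500
L_1(2.0) = (2.0 - (-3))/(-1 - (-3)) × (2.0 - 1)/(-1 - 1) × (2.0 - 3)/(-1 - 3) = -0.312500
L_2(2.0) = (2.0 - (-3))/(1 - (-3)) × (2.0 - (-1))/(1 - (-1)) × (2.0 - 3)/(1 - 3) = 0.937500
L_3(2.0) = (2.0 - (-3))/(3 - (-3)) × (2.0 - (-1))/(3 - (-1)) × (2.0 - 1)/(3 - 1) = 0.312500

P(2.0) = 15×L_0(2.0) + (-6)×L_1(2.0) + 20×L_2(2.0) + 21×L_3(2.0)
P(2.0) = 28.125000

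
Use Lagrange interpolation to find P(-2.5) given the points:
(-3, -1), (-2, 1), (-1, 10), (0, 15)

Lagrange interpolation formula:
P(x) = Σ yᵢ × Lᵢ(x)
where Lᵢ(x) = Π_{j≠i} (x - xⱼ)/(xᵢ - xⱼ)

L_0(-2.5) = (-2.5 - (-2))/(-3 - (-2)) × (-2.5 - (-1))/(-3 - (-1)) × (-2.5 - 0)/(-3 - 0) = 0.312500
L_1(-2.5) = (-2.5 - (-3))/(-2 - (-3)) × (-2.5 - (-1))/(-2 - (-1)) × (-2.5 - 0)/(-2 - 0) = 0.937500
L_2(-2.5) = (-2.5 - (-3))/(-1 - (-3)) × (-2.5 - (-2))/(-1 - (-2)) × (-2.5 - 0)/(-1 - 0) = -0.312500
L_3(-2.5) = (-2.5 - (-3))/(0 - (-3)) × (-2.5 - (-2))/(0 - (-2)) × (-2.5 - (-1))/(0 - (-1)) = 0.062500

P(-2.5) = (-1)×L_0(-2.5) + 1×L_1(-2.5) + 10×L_2(-2.5) + 15×L_3(-2.5)
P(-2.5) = -1.562500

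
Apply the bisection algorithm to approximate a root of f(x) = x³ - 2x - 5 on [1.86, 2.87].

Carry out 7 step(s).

f(x) = x³ - 2x - 5
Initial interval: [1.86, 2.87]

Iteration 1:
  c_1 = (1.860000 + 2.870000)/2 = 2.365000
  f(c_1) = f(2.365000) = 3.497977
  f(a) × f(c) < 0, new interval: [1.860000, 2.365000]
Iteration 2:
  c_2 = (1.860000 + 2.365000)/2 = 2.112500
  f(c_2) = f(2.112500) = 0.202361
  f(a) × f(c) < 0, new interval: [1.860000, 2.112500]
Iteration 3:
  c_3 = (1.860000 + 2.112500)/2 = 1.986250
  f(c_3) = f(1.986250) = -1.136368
  f(a) × f(c) ≥ 0, new interval: [1.986250, 2.112500]
Iteration 4:
  c_4 = (1.986250 + 2.112500)/2 = 2.049375
  f(c_4) = f(2.049375) = -0.491502
  f(a) × f(c) ≥ 0, new interval: [2.049375, 2.112500]
Iteration 5:
  c_5 = (2.049375 + 2.112500)/2 = 2.080938
  f(c_5) = f(2.080938) = -0.150790
  f(a) × f(c) ≥ 0, new interval: [2.080938, 2.112500]
Iteration 6:
  c_6 = (2.080938 + 2.112500)/2 = 2.096719
  f(c_6) = f(2.096719) = 0.024219
  f(a) × f(c) < 0, new interval: [2.080938, 2.096719]
Iteration 7:
  c_7 = (2.080938 + 2.096719)/2 = 2.088828
  f(c_7) = f(2.088828) = -0.063675
  f(a) × f(c) ≥ 0, new interval: [2.088828, 2.096719]

After 7 iteration(s), the approximation is c_7 = 2.088828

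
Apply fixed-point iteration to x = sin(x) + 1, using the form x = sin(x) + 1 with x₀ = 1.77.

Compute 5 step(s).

Equation: x = sin(x) + 1
Fixed-point form: x = sin(x) + 1
x₀ = 1.77

x_1 = g(1.770000) = 1.980224
x_2 = g(1.980224) = 1.917349
x_3 = g(1.917349) = 1.940549
x_4 = g(1.940549) = 1.932417
x_5 = g(1.932417) = 1.935325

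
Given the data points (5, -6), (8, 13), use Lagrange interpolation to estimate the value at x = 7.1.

Lagrange interpolation formula:
P(x) = Σ yᵢ × Lᵢ(x)
where Lᵢ(x) = Π_{j≠i} (x - xⱼ)/(xᵢ - xⱼ)

L_0(7.1) = (7.1 - 8)/(5 - 8) = 0.300000
L_1(7.1) = (7.1 - 5)/(8 - 5) = 0.700000

P(7.1) = (-6)×L_0(7.1) + 13×L_1(7.1)
P(7.1) = 7.300000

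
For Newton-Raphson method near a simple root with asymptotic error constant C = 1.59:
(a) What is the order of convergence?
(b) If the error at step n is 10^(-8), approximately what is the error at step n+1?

(a) Newton-Raphson has quadratic (order 2) convergence near simple roots.
    This means |e_{n+1}| ≈ C|e_n|².

(b) With |e_n| = 10^(-8) and C = 1.59:
    |e_{n+1}| ≈ 1.59 × (10^(-8))² = 1.59 × 10^(-16)

(a) 2 (quadratic); (b) |e_{n+1}| ≈ 1.590e-16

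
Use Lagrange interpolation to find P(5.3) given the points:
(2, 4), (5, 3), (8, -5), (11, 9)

Lagrange interpolation formula:
P(x) = Σ yᵢ × Lᵢ(x)
where Lᵢ(x) = Π_{j≠i} (x - xⱼ)/(xᵢ - xⱼ)

L_0(5.3) = (5.3 - 5)/(2 - 5) × (5.3 - 8)/(2 - 8) × (5.3 - 11)/(2 - 11) = -0.028500
L_1(5.3) = (5.3 - 2)/(5 - 2) × (5.3 - 8)/(5 - 8) × (5.3 - 11)/(5 - 11) = 0.940500
L_2(5.3) = (5.3 - 2)/(8 - 2) × (5.3 - 5)/(8 - 5) × (5.3 - 11)/(8 - 11) = 0.104500
L_3(5.3) = (5.3 - 2)/(11 - 2) × (5.3 - 5)/(11 - 5) × (5.3 - 8)/(11 - 8) = -0.016500

P(5.3) = 4×L_0(5.3) + 3×L_1(5.3) + (-5)×L_2(5.3) + 9×L_3(5.3)
P(5.3) = 2.036500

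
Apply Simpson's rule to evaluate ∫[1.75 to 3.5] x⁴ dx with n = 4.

f(x) = x⁴
a = 1.75, b = 3.5, n = 4
h = (b - a)/n = 0.437500

Simpson's rule: (h/3)[f(x₀) + 4f(x₁) + 2f(x₂) + ... + f(xₙ)]

x_0 = 1.7500, f(x_0) = 9.378906, coefficient = 1
x_1 = 2.1875, f(x_1) = 22.897720, coefficient = 4
x_2 = 2.6250, f(x_2) = 47.480713, coefficient = 2
x_3 = 3.0625, f(x_3) = 87.963882, coefficient = 4
x_4 = 3.5000, f(x_4) = 150.062500, coefficient = 1

I ≈ (0.437500/3) × 697.849243 = 101.769681
Exact value: 101.761133
Error: 0.008548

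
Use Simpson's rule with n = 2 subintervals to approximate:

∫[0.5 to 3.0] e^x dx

f(x) = e^x
a = 0.5, b = 3.0, n = 2
h = (b - a)/n = 1.250000

Simpson's rule: (h/3)[f(x₀) + 4f(x₁) + 2f(x₂) + ... + f(xₙ)]

x_0 = 0.5000, f(x_0) = 1.648721, coefficient = 1
x_1 = 1.7500, f(x_1) = 5.754603, coefficient = 4
x_2 = 3.0000, f(x_2) = 20.085537, coefficient = 1

I ≈ (1.250000/3) × 44.752669 = 18.646945
Exact value: 18.436816
Error: 0.210130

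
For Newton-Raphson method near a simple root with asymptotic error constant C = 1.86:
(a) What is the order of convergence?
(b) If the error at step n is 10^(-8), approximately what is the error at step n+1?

(a) Newton-Raphson has quadratic (order 2) convergence near simple roots.
    This means |e_{n+1}| ≈ C|e_n|².

(b) With |e_n| = 10^(-8) and C = 1.86:
    |e_{n+1}| ≈ 1.86 × (10^(-8))² = 1.86 × 10^(-16)

(a) 2 (quadratic); (b) |e_{n+1}| ≈ 1.860e-16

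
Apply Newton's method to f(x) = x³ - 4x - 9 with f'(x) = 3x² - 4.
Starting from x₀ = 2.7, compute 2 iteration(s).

f(x) = x³ - 4x - 9
f'(x) = 3x² - 4
x₀ = 2.7

Newton-Raphson formula: x_{n+1} = x_n - f(x_n)/f'(x_n)

Iteration 1:
  f(2.700000) = -0.117000
  f'(2.700000) = 17.870000
  x_1 = 2.700000 - (-0.117000)/17.870000 = 2.706547
Iteration 2:
  f(2.706547) = 0.000348
  f'(2.706547) = 17.976195
  x_2 = 2.706547 - 0.000348/17.976195 = 2.706528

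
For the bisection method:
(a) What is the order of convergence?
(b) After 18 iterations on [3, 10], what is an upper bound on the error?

(a) Bisection has linear (order 1) convergence; the error is halved each step.

(b) Error bound = (b-a)/2^n = (10 - 3)/2^{18}
    = 7/2^{18}

(a) 1 (linear); (b) error ≤ 2.67e-05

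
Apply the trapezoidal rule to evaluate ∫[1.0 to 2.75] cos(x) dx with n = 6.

f(x) = cos(x)
a = 1.0, b = 2.75, n = 6
h = (b - a)/n = 0.291667

Trapezoidal rule: (h/2)[f(x₀) + 2f(x₁) + 2f(x₂) + ... + f(xₙ)]

x_0 = 1.0000, f(x_0) = 0.540302, coefficient = 1
x_1 = 1.2917, f(x_1) = 0.275519, coefficient = 2
x_2 = 1.5833, f(x_2) = -0.012537, coefficient = 2
x_3 = 1.8750, f(x_3) = -0.299534, coefficient = 2
x_4 = 2.1667, f(x_4) = -0.561229, coefficient = 2
x_5 = 2.4583, f(x_5) = -0.775519, coefficient = 2
x_6 = 2.7500, f(x_6) = -0.924302, coefficient = 1

I ≈ (0.291667/2) × -3.130599 = -0.456546
Exact value: -0.459810
Error: 0.003264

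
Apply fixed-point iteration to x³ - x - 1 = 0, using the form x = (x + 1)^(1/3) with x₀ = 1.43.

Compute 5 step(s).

Equation: x³ - x - 1 = 0
Fixed-point form: x = (x + 1)^(1/3)
x₀ = 1.43

x_1 = g(1.430000) = 1.344421
x_2 = g(1.344421) = 1.328450
x_3 = g(1.328450) = 1.325426
x_4 = g(1.325426) = 1.324853
x_5 = g(1.324853) = 1.324744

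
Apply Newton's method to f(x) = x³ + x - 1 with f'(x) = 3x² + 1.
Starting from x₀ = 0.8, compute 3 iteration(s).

f(x) = x³ + x - 1
f'(x) = 3x² + 1
x₀ = 0.8

Newton-Raphson formula: x_{n+1} = x_n - f(x_n)/f'(x_n)

Iteration 1:
  f(0.800000) = 0.312000
  f'(0.800000) = 2.920000
  x_1 = 0.800000 - 0.312000/2.920000 = 0.693151
Iteration 2:
  f(0.693151) = 0.026180
  f'(0.693151) = 2.441374
  x_2 = 0.693151 - 0.026180/2.441374 = 0.682427
Iteration 3:
  f(0.682427) = 0.000238
  f'(0.682427) = 2.397120
  x_3 = 0.682427 - 0.000238/2.397120 = 0.682328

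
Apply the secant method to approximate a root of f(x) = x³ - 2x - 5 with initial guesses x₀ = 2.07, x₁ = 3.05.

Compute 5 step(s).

f(x) = x³ - 2x - 5
x₀ = 2.07, x₁ = 3.05

Secant formula: x_{n+1} = x_n - f(x_n)(x_n - x_{n-1})/(f(x_n) - f(x_{n-1}))

Iteration 1:
  f(2.070000) = -0.270257
  f(3.050000) = 17.272625
  x_2 = 3.050000 - 17.272625×(3.050000 - 2.070000)/(17.272625 - (-0.270257))
       = 2.085097
Iteration 2:
  f(3.050000) = 17.272625
  f(2.085097) = -0.104960
  x_3 = 2.085097 - (-0.104960)×(2.085097 - 3.050000)/(-0.104960 - 17.272625)
       = 2.090925
Iteration 3:
  f(2.085097) = -0.104960
  f(2.090925) = -0.040390
  x_4 = 2.090925 - (-0.040390)×(2.090925 - 2.085097)/(-0.040390 - (-0.104960))
       = 2.094571
Iteration 4:
  f(2.090925) = -0.040390
  f(2.094571) = 0.000217
  x_5 = 2.094571 - 0.000217×(2.094571 - 2.090925)/(0.000217 - (-0.040390))
       = 2.094551
Iteration 5:
  f(2.094571) = 0.000217
  f(2.094551) = 0.000000
  x_6 = 2.094551 - 0.000000×(2.094551 - 2.094571)/(0.000000 - 0.000217)
       = 2.094551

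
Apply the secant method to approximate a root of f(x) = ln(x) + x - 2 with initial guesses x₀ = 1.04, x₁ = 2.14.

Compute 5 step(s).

f(x) = ln(x) + x - 2
x₀ = 1.04, x₁ = 2.14

Secant formula: x_{n+1} = x_n - f(x_n)(x_n - x_{n-1})/(f(x_n) - f(x_{n-1}))

Iteration 1:
  f(1.040000) = -0.920779
  f(2.140000) = 0.900806
  x_2 = 2.140000 - 0.900806×(2.140000 - 1.040000)/(0.900806 - (-0.920779))
       = 1.596031
Iteration 2:
  f(2.140000) = 0.900806
  f(1.596031) = 0.063550
  x_3 = 1.596031 - 0.063550×(1.596031 - 2.140000)/(0.063550 - 0.900806)
       = 1.554742
Iteration 3:
  f(1.596031) = 0.063550
  f(1.554742) = -0.003949
  x_4 = 1.554742 - (-0.003949)×(1.554742 - 1.596031)/(-0.003949 - 0.063550)
       = 1.557157
Iteration 4:
  f(1.554742) = -0.003949
  f(1.557157) = 0.000019
  x_5 = 1.557157 - 0.000019×(1.557157 - 1.554742)/(0.000019 - (-0.003949))
       = 1.557146
Iteration 5:
  f(1.557157) = 0.000019
  f(1.557146) = 0.000000
  x_6 = 1.557146 - 0.000000×(1.557146 - 1.557157)/(0.000000 - 0.000019)
       = 1.557146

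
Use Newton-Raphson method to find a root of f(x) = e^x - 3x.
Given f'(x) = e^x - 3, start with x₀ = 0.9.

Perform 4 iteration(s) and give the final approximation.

f(x) = e^x - 3x
f'(x) = e^x - 3
x₀ = 0.9

Newton-Raphson formula: x_{n+1} = x_n - f(x_n)/f'(x_n)

Iteration 1:
  f(0.900000) = -0.240397
  f'(0.900000) = -0.540397
  x_1 = 0.900000 - (-0.240397)/(-0.540397) = 0.455148
Iteration 2:
  f(0.455148) = 0.210963
  f'(0.455148) = -1.423594
  x_2 = 0.455148 - 0.210963/(-1.423594) = 0.603338
Iteration 3:
  f(0.603338) = 0.018197
  f'(0.603338) = -1.171788
  x_3 = 0.603338 - 0.018197/(-1.171788) = 0.618867
Iteration 4:
  f(0.618867) = 0.000222
  f'(0.618867) = -1.143176
  x_4 = 0.618867 - 0.000222/(-1.143176) = 0.619061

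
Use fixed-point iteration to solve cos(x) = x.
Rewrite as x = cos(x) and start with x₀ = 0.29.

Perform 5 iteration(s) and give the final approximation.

Equation: cos(x) = x
Fixed-point form: x = cos(x)
x₀ = 0.29

x_1 = g(0.290000) = 0.958244
x_2 = g(0.958244) = 0.574958
x_3 = g(0.574958) = 0.839215
x_4 = g(0.839215) = 0.668047
x_5 = g(0.668047) = 0.785033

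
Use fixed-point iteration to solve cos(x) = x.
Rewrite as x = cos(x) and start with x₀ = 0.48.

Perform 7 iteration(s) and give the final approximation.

Equation: cos(x) = x
Fixed-point form: x = cos(x)
x₀ = 0.48

x_1 = g(0.480000) = 0.886995
x_2 = g(0.886995) = 0.631744
x_3 = g(0.631744) = 0.806999
x_4 = g(0.806999) = 0.691669
x_5 = g(0.691669) = 0.770182
x_6 = g(0.770182) = 0.717784
x_7 = g(0.717784) = 0.753265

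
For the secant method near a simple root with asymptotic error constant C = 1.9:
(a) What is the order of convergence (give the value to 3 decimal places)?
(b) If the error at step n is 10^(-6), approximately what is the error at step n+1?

(a) Secant method has superlinear convergence with order φ = (1+√5)/2 ≈ 1.618.
    This means |e_{n+1}| ≈ C|e_n|^1.618.

(b) With |e_n| = 10^(-6) and C = 1.9:
    |e_{n+1}| ≈ 1.9 × (10^(-6))^1.618 = 1.9 × 10^(-9.71)

(a) ≈ 1.618 (golden ratio); (b) |e_{n+1}| ≈ 3.720e-10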